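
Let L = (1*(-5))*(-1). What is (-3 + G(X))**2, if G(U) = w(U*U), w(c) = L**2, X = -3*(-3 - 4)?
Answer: 484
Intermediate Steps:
X = 21 (X = -3*(-7) = 21)
L = 5 (L = -5*(-1) = 5)
w(c) = 25 (w(c) = 5**2 = 25)
G(U) = 25
(-3 + G(X))**2 = (-3 + 25)**2 = 22**2 = 484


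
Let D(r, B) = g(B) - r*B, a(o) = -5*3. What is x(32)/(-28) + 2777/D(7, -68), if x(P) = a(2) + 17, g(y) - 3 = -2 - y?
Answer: 38333/7630 ≈ 5.0240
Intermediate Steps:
a(o) = -15
g(y) = 1 - y (g(y) = 3 + (-2 - y) = 1 - y)
x(P) = 2 (x(P) = -15 + 17 = 2)
D(r, B) = 1 - B - B*r (D(r, B) = (1 - B) - r*B = (1 - B) - B*r = 1 - B - B*r)
x(32)/(-28) + 2777/D(7, -68) = 2/(-28) + 2777/(1 - 1*(-68) - 1*(-68)*7) = 2*(-1/28) + 2777/(1 + 68 + 476) = -1/14 + 2777/545 = 38333/7630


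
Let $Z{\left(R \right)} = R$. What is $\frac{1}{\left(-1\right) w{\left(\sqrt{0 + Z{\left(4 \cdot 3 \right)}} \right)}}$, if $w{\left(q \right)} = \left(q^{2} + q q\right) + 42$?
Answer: $- \frac{1}{66} \approx -0.015152$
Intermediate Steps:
$w{\left(q \right)} = 42 + 2 q^{2}$ ($w{\left(q \right)} = \left(q^{2} + q^{2}\right) + 42 = 2 q^{2} + 42 = 42 + 2 q^{2}$)
$\frac{1}{\left(-1\right) w{\left(\sqrt{0 + Z{\left(4 \cdot 3 \right)}} \right)}} = \frac{1}{\left(-1\right) \left(42 + 2 \left(\sqrt{0 + 4 \cdot 3}\right)^{2}\right)} = \frac{1}{\left(-1\right) \left(42 + 2 \left(\sqrt{0 + 12}\right)^{2}\right)} = \frac{1}{\left(-1\right) \left(42 + 2 \left(\sqrt{12}\right)^{2}\right)} = \frac{1}{\left(-1\right) \left(42 + 2 \left(2 \sqrt{3}\right)^{2}\right)} = \frac{1}{\left(-1\right) \left(42 + 2 \cdot 12\right)} = \frac{1}{\left(-1\right) \left(42 + 24\right)} = \frac{1}{\left(-1\right) 66} = \frac{1}{-66} = - \frac{1}{66}$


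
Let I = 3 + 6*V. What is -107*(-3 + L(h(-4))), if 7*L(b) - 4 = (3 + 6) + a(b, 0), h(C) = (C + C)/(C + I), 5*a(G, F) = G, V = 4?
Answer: 99296/805 ≈ 123.35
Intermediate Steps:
I = 27 (I = 3 + 6*4 = 3 + 24 = 27)
a(G, F) = G/5
h(C) = 2*C/(27 + C) (h(C) = (C + C)/(C + 27) = (2*C)/(27 + C) = 2*C/(27 + C))
L(b) = 13/7 + b/35 (L(b) = 4/7 + ((3 + 6) + b/5)/7 = 4/7 + (9 + b/5)/7 = 4/7 + (9/7 + b/35) = 13/7 + b/35)
-107*(-3 + L(h(-4))) = -107*(-3 + (13/7 + (2*(-4)/(27 - 4))/35)) = -107*(-3 + (13/7 + (2*(-4)/23)/35)) = -107*(-3 + (13/7 + (2*(-4)*(1/23))/35)) = -107*(-3 + (13/7 + (1/35)*(-8/23))) = -107*(-3 + (13/7 - 8/805)) = -107*(-3 + 1487/805) = -107*(-928/805) = 99296/805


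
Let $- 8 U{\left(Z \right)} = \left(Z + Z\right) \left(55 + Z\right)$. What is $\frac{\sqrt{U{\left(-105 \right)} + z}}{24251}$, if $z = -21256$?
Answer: $\frac{i \sqrt{90274}}{48502} \approx 0.0061947 i$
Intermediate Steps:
$U{\left(Z \right)} = - \frac{Z \left(55 + Z\right)}{4}$ ($U{\left(Z \right)} = - \frac{\left(Z + Z\right) \left(55 + Z\right)}{8} = - \frac{2 Z \left(55 + Z\right)}{8} = - \frac{Z \left(55 + Z\right)}{4}$)
$\frac{\sqrt{U{\left(-105 \right)} + z}}{24251} = \frac{\sqrt{\left(- \frac{1}{4}\right) \left(-105\right) \left(55 - 105\right) - 21256}}{24251} = \sqrt{\left(- \frac{1}{4}\right) \left(-105\right) \left(-50\right) - 21256} \cdot \frac{1}{24251} = \sqrt{- \frac{2625}{2} - 21256} \cdot \frac{1}{24251} = \sqrt{- \frac{45137}{2}} \cdot \frac{1}{24251} = \frac{i \sqrt{90274}}{2} \cdot \frac{1}{24251} = \frac{i \sqrt{90274}}{48502}$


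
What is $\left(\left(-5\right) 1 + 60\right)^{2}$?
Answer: $3025$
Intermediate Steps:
$\left(\left(-5\right) 1 + 60\right)^{2} = \left(-5 + 60\right)^{2} = 55^{2} = 3025$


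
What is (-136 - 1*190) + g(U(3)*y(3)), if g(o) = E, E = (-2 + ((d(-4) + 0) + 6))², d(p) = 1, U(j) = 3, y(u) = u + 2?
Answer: -301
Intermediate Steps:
y(u) = 2 + u
E = 25 (E = (-2 + ((1 + 0) + 6))² = (-2 + (1 + 6))² = (-2 + 7)² = 5² = 25)
g(o) = 25
(-136 - 1*190) + g(U(3)*y(3)) = (-136 - 1*190) + 25 = (-136 - 190) + 25 = -326 + 25 = -301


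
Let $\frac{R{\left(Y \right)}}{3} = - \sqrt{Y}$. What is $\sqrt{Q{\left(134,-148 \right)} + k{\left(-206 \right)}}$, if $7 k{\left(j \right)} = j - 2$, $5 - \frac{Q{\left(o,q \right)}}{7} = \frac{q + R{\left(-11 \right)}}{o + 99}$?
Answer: $\frac{\sqrt{25888863 + 239757 i \sqrt{11}}}{1631} \approx 3.12 + 0.047904 i$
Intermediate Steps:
$R{\left(Y \right)} = - 3 \sqrt{Y}$ ($R{\left(Y \right)} = 3 \left(- \sqrt{Y}\right) = - 3 \sqrt{Y}$)
$Q{\left(o,q \right)} = 35 - \frac{7 \left(q - 3 i \sqrt{11}\right)}{99 + o}$ ($Q{\left(o,q \right)} = 35 - 7 \frac{q - 3 \sqrt{-11}}{o + 99} = 35 - 7 \frac{q - 3 i \sqrt{11}}{99 + o} = 35 - \frac{7 \left(q - 3 i \sqrt{11}\right)}{99 + o}$)
$k{\left(j \right)} = - \frac{2}{7} + \frac{j}{7}$ ($k{\left(j \right)} = \frac{j - 2}{7} = \frac{-2 + j}{7} = - \frac{2}{7} + \frac{j}{7}$)
$\sqrt{Q{\left(134,-148 \right)} + k{\left(-206 \right)}} = \sqrt{\frac{7 \left(495 - -148 + 5 \cdot 134 + 3 i \sqrt{11}\right)}{99 + 134} + \left(- \frac{2}{7} + \frac{1}{7} \left(-206\right)\right)} = \sqrt{\frac{7 \left(495 + 148 + 670 + 3 i \sqrt{11}\right)}{233} - \frac{208}{7}} = \sqrt{7 \cdot \frac{1}{233} \left(1313 + 3 i \sqrt{11}\right) - \frac{208}{7}} = \sqrt{\left(\frac{9191}{233} + \frac{21 i \sqrt{11}}{233}\right) - \frac{208}{7}} = \sqrt{\frac{15873}{1631} + \frac{21 i \sqrt{11}}{233}}$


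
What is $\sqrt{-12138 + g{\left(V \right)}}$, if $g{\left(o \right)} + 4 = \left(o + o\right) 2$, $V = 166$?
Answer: $i \sqrt{11478} \approx 107.14 i$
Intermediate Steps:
$g{\left(o \right)} = -4 + 4 o$ ($g{\left(o \right)} = -4 + \left(o + o\right) 2 = -4 + 2 o 2 = -4 + 4 o$)
$\sqrt{-12138 + g{\left(V \right)}} = \sqrt{-12138 + \left(-4 + 4 \cdot 166\right)} = \sqrt{-12138 + \left(-4 + 664\right)} = \sqrt{-12138 + 660} = \sqrt{-11478} = i \sqrt{11478}$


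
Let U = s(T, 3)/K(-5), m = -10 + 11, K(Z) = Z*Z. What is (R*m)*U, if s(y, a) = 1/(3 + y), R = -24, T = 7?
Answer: -12/125 ≈ -0.096000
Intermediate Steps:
K(Z) = Z**2
m = 1
U = 1/250 (U = 1/((3 + 7)*((-5)**2)) = 1/(10*25) = (1/10)*(1/25) = 1/250 ≈ 0.0040000)
(R*m)*U = -24*1*(1/250) = -24*1/250 = -12/125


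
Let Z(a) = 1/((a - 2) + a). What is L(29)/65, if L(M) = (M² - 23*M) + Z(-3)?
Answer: 107/40 ≈ 2.6750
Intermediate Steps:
Z(a) = 1/(-2 + 2*a) (Z(a) = 1/((-2 + a) + a) = 1/(-2 + 2*a))
L(M) = -⅛ + M² - 23*M (L(M) = (M² - 23*M) + 1/(2*(-1 - 3)) = (M² - 23*M) + (½)/(-4) = (M² - 23*M) + (½)*(-¼) = (M² - 23*M) - ⅛ = -⅛ + M² - 23*M)
L(29)/65 = (-⅛ + 29² - 23*29)/65 = (-⅛ + 841 - 667)*(1/65) = (1391/8)*(1/65) = 107/40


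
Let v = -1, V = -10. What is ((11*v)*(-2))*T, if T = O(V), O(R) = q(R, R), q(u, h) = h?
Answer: -220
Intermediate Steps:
O(R) = R
T = -10
((11*v)*(-2))*T = ((11*(-1))*(-2))*(-10) = -11*(-2)*(-10) = 22*(-10) = -220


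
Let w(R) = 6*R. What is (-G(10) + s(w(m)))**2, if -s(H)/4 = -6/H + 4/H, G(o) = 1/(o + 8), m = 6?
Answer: 1/36 ≈ 0.027778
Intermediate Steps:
G(o) = 1/(8 + o)
s(H) = 8/H (s(H) = -4*(-6/H + 4/H) = -(-8)/H = 8/H)
(-G(10) + s(w(m)))**2 = (-1/(8 + 10) + 8/((6*6)))**2 = (-1/18 + 8/36)**2 = (-1*1/18 + 8*(1/36))**2 = (-1/18 + 2/9)**2 = (1/6)**2 = 1/36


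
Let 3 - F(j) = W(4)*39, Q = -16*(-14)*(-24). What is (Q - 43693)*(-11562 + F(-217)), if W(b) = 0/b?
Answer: 567188571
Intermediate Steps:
W(b) = 0
Q = -5376 (Q = 224*(-24) = -5376)
F(j) = 3 (F(j) = 3 - 0*39 = 3 - 1*0 = 3 + 0 = 3)
(Q - 43693)*(-11562 + F(-217)) = (-5376 - 43693)*(-11562 + 3) = -49069*(-11559) = 567188571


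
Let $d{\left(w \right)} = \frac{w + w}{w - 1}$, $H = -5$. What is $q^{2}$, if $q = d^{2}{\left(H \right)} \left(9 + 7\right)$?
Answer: $\frac{160000}{81} \approx 1975.3$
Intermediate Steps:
$d{\left(w \right)} = \frac{2 w}{-1 + w}$
$q = \frac{400}{9}$ ($q = \left(2 \left(-5\right) \frac{1}{-1 - 5}\right)^{2} \left(9 + 7\right) = \left(2 \left(-5\right) \frac{1}{-6}\right)^{2} \cdot 16 = \left(2 \left(-5\right) \left(- \frac{1}{6}\right)\right)^{2} \cdot 16 = \left(\frac{5}{3}\right)^{2} \cdot 16 = \frac{25}{9} \cdot 16 = \frac{400}{9} \approx 44.444$)
$q^{2} = \left(\frac{400}{9}\right)^{2} = \frac{160000}{81}$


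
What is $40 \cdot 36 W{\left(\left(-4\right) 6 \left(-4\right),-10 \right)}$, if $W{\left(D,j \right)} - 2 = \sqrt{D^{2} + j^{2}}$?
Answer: $2880 + 2880 \sqrt{2329} \approx 1.4187 \cdot 10^{5}$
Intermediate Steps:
$W{\left(D,j \right)} = 2 + \sqrt{D^{2} + j^{2}}$
$40 \cdot 36 W{\left(\left(-4\right) 6 \left(-4\right),-10 \right)} = 40 \cdot 36 \left(2 + \sqrt{\left(\left(-4\right) 6 \left(-4\right)\right)^{2} + \left(-10\right)^{2}}\right) = 1440 \left(2 + \sqrt{\left(\left(-24\right) \left(-4\right)\right)^{2} + 100}\right) = 1440 \left(2 + \sqrt{96^{2} + 100}\right) = 1440 \left(2 + \sqrt{9216 + 100}\right) = 1440 \left(2 + \sqrt{9316}\right) = 1440 \left(2 + 2 \sqrt{2329}\right) = 2880 + 2880 \sqrt{2329}$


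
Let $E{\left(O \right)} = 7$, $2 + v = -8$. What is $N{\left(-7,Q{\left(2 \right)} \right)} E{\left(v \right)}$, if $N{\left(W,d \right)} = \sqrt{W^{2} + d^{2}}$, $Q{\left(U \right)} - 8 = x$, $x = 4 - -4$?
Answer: $7 \sqrt{305} \approx 122.25$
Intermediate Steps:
$v = -10$ ($v = -2 - 8 = -10$)
$x = 8$ ($x = 4 + 4 = 8$)
$Q{\left(U \right)} = 16$ ($Q{\left(U \right)} = 8 + 8 = 16$)
$N{\left(-7,Q{\left(2 \right)} \right)} E{\left(v \right)} = \sqrt{\left(-7\right)^{2} + 16^{2}} \cdot 7 = \sqrt{49 + 256} \cdot 7 = \sqrt{305} \cdot 7 = 7 \sqrt{305}$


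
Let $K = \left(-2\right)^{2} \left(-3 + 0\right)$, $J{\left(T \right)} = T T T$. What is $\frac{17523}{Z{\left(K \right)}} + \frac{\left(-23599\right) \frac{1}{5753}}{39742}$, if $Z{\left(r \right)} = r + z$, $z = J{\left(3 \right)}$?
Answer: $\frac{1335461157571}{1143178630} \approx 1168.2$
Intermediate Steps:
$J{\left(T \right)} = T^{3}$ ($J{\left(T \right)} = T^{2} T = T^{3}$)
$K = -12$ ($K = 4 \left(-3\right) = -12$)
$z = 27$ ($z = 3^{3} = 27$)
$Z{\left(r \right)} = 27 + r$ ($Z{\left(r \right)} = r + 27 = 27 + r$)
$\frac{17523}{Z{\left(K \right)}} + \frac{\left(-23599\right) \frac{1}{5753}}{39742} = \frac{17523}{27 - 12} + \frac{\left(-23599\right) \frac{1}{5753}}{39742} = \frac{17523}{15} + \left(-23599\right) \frac{1}{5753} \cdot \frac{1}{39742} = 17523 \cdot \frac{1}{15} - \frac{23599}{228635726} = \frac{5841}{5} - \frac{23599}{228635726} = \frac{1335461157571}{1143178630}$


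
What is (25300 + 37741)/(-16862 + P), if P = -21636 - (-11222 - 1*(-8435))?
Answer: -63041/35711 ≈ -1.7653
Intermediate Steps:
P = -18849 (P = -21636 - (-11222 + 8435) = -21636 - 1*(-2787) = -21636 + 2787 = -18849)
(25300 + 37741)/(-16862 + P) = (25300 + 37741)/(-16862 - 18849) = 63041/(-35711) = 63041*(-1/35711) = -63041/35711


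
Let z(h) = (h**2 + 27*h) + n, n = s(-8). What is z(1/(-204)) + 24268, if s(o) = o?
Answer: 1009598653/41616 ≈ 24260.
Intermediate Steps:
n = -8
z(h) = -8 + h**2 + 27*h (z(h) = (h**2 + 27*h) - 8 = -8 + h**2 + 27*h)
z(1/(-204)) + 24268 = (-8 + (1/(-204))**2 + 27/(-204)) + 24268 = (-8 + (-1/204)**2 + 27*(-1/204)) + 24268 = (-8 + 1/41616 - 9/68) + 24268 = -338435/41616 + 24268 = 1009598653/41616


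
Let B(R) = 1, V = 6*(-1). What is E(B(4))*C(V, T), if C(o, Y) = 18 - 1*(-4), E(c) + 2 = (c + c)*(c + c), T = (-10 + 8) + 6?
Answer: 44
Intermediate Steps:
V = -6
T = 4 (T = -2 + 6 = 4)
E(c) = -2 + 4*c² (E(c) = -2 + (c + c)*(c + c) = -2 + (2*c)*(2*c) = -2 + 4*c²)
C(o, Y) = 22 (C(o, Y) = 18 + 4 = 22)
E(B(4))*C(V, T) = (-2 + 4*1²)*22 = (-2 + 4*1)*22 = (-2 + 4)*22 = 2*22 = 44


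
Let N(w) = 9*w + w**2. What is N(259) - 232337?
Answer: -162925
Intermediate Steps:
N(w) = w**2 + 9*w
N(259) - 232337 = 259*(9 + 259) - 232337 = 259*268 - 232337 = 69412 - 232337 = -162925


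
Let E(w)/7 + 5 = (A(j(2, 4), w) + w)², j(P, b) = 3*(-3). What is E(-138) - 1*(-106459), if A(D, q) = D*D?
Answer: 129167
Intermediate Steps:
j(P, b) = -9
A(D, q) = D²
E(w) = -35 + 7*(81 + w)² (E(w) = -35 + 7*((-9)² + w)² = -35 + 7*(81 + w)²)
E(-138) - 1*(-106459) = (-35 + 7*(81 - 138)²) - 1*(-106459) = (-35 + 7*(-57)²) + 106459 = (-35 + 7*3249) + 106459 = (-35 + 22743) + 106459 = 22708 + 106459 = 129167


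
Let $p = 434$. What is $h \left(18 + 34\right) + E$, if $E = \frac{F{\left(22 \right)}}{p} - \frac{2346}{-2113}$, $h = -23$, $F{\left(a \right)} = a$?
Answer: $- \frac{547858791}{458521} \approx -1194.8$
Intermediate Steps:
$E = \frac{532325}{458521}$ ($E = \frac{22}{434} - \frac{2346}{-2113} = 22 \cdot \frac{1}{434} - - \frac{2346}{2113} = \frac{11}{217} + \frac{2346}{2113} = \frac{532325}{458521} \approx 1.161$)
$h \left(18 + 34\right) + E = - 23 \left(18 + 34\right) + \frac{532325}{458521} = \left(-23\right) 52 + \frac{532325}{458521} = -1196 + \frac{532325}{458521} = - \frac{547858791}{458521}$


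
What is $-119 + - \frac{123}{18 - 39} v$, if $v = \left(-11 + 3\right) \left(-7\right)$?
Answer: $209$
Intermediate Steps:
$v = 56$ ($v = \left(-8\right) \left(-7\right) = 56$)
$-119 + - \frac{123}{18 - 39} v = -119 + - \frac{123}{18 - 39} \cdot 56 = -119 + - \frac{123}{-21} \cdot 56 = -119 + \left(-123\right) \left(- \frac{1}{21}\right) 56 = -119 + \frac{41}{7} \cdot 56 = -119 + 328 = 209$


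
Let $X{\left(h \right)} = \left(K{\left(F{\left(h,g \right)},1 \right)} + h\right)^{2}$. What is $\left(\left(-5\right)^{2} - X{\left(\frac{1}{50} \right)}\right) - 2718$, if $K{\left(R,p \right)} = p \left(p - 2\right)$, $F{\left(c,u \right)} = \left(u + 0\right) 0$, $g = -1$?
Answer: $- \frac{6734901}{2500} \approx -2694.0$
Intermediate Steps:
$F{\left(c,u \right)} = 0$ ($F{\left(c,u \right)} = u 0 = 0$)
$K{\left(R,p \right)} = p \left(-2 + p\right)$
$X{\left(h \right)} = \left(-1 + h\right)^{2}$ ($X{\left(h \right)} = \left(1 \left(-2 + 1\right) + h\right)^{2} = \left(1 \left(-1\right) + h\right)^{2} = \left(-1 + h\right)^{2}$)
$\left(\left(-5\right)^{2} - X{\left(\frac{1}{50} \right)}\right) - 2718 = \left(\left(-5\right)^{2} - \left(-1 + \frac{1}{50}\right)^{2}\right) - 2718 = \left(25 - \left(-1 + \frac{1}{50}\right)^{2}\right) - 2718 = \left(25 - \left(- \frac{49}{50}\right)^{2}\right) - 2718 = \left(25 - \frac{2401}{2500}\right) - 2718 = \frac{60099}{2500} - 2718 = - \frac{6734901}{2500}$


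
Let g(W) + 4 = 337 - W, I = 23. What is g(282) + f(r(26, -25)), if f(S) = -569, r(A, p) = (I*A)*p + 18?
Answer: -518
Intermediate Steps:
r(A, p) = 18 + 23*A*p (r(A, p) = (23*A)*p + 18 = 23*A*p + 18 = 18 + 23*A*p)
g(W) = 333 - W (g(W) = -4 + (337 - W) = 333 - W)
g(282) + f(r(26, -25)) = (333 - 1*282) - 569 = (333 - 282) - 569 = 51 - 569 = -518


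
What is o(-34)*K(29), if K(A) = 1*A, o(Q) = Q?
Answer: -986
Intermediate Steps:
K(A) = A
o(-34)*K(29) = -34*29 = -986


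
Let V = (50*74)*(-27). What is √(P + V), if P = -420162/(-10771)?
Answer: I*√11585317090998/10771 ≈ 316.01*I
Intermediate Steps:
V = -99900 (V = 3700*(-27) = -99900)
P = 420162/10771 (P = -420162*(-1/10771) = 420162/10771 ≈ 39.009)
√(P + V) = √(420162/10771 - 99900) = √(-1075602738/10771) = I*√11585317090998/10771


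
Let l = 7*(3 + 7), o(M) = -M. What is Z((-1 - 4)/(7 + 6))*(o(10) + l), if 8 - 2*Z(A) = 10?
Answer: -60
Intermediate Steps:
l = 70 (l = 7*10 = 70)
Z(A) = -1 (Z(A) = 4 - ½*10 = 4 - 5 = -1)
Z((-1 - 4)/(7 + 6))*(o(10) + l) = -(-1*10 + 70) = -(-10 + 70) = -1*60 = -60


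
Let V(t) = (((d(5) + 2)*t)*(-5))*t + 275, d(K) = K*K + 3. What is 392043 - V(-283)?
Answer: 12405118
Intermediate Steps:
d(K) = 3 + K² (d(K) = K² + 3 = 3 + K²)
V(t) = 275 - 150*t² (V(t) = ((((3 + 5²) + 2)*t)*(-5))*t + 275 = ((((3 + 25) + 2)*t)*(-5))*t + 275 = (((28 + 2)*t)*(-5))*t + 275 = ((30*t)*(-5))*t + 275 = (-150*t)*t + 275 = -150*t² + 275 = 275 - 150*t²)
392043 - V(-283) = 392043 - (275 - 150*(-283)²) = 392043 - (275 - 150*80089) = 392043 - (275 - 12013350) = 392043 - 1*(-12013075) = 392043 + 12013075 = 12405118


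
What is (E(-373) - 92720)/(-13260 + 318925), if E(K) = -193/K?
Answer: -34584367/114013045 ≈ -0.30334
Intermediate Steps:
(E(-373) - 92720)/(-13260 + 318925) = (-193/(-373) - 92720)/(-13260 + 318925) = (-193*(-1/373) - 92720)/305665 = (193/373 - 92720)*(1/305665) = -34584367/373*1/305665 = -34584367/114013045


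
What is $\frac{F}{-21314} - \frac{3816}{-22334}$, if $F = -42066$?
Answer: $\frac{255209067}{119006719} \approx 2.1445$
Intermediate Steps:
$\frac{F}{-21314} - \frac{3816}{-22334} = - \frac{42066}{-21314} - \frac{3816}{-22334} = \left(-42066\right) \left(- \frac{1}{21314}\right) - - \frac{1908}{11167} = \frac{21033}{10657} + \frac{1908}{11167} = \frac{255209067}{119006719}$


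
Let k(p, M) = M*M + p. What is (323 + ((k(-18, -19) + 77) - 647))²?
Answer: 9216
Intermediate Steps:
k(p, M) = p + M² (k(p, M) = M² + p = p + M²)
(323 + ((k(-18, -19) + 77) - 647))² = (323 + (((-18 + (-19)²) + 77) - 647))² = (323 + (((-18 + 361) + 77) - 647))² = (323 + ((343 + 77) - 647))² = (323 + (420 - 647))² = (323 - 227)² = 96² = 9216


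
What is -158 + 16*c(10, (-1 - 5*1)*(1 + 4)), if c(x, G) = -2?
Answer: -190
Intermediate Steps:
-158 + 16*c(10, (-1 - 5*1)*(1 + 4)) = -158 + 16*(-2) = -158 - 32 = -190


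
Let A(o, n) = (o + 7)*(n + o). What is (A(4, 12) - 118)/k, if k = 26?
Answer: 29/13 ≈ 2.2308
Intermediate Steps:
A(o, n) = (7 + o)*(n + o)
(A(4, 12) - 118)/k = ((4**2 + 7*12 + 7*4 + 12*4) - 118)/26 = ((16 + 84 + 28 + 48) - 118)*(1/26) = (176 - 118)*(1/26) = 58*(1/26) = 29/13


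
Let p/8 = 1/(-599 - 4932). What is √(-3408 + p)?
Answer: 2*I*√26064361834/5531 ≈ 58.378*I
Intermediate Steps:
p = -8/5531 (p = 8/(-599 - 4932) = 8/(-5531) = 8*(-1/5531) = -8/5531 ≈ -0.0014464)
√(-3408 + p) = √(-3408 - 8/5531) = √(-18849656/5531) = 2*I*√26064361834/5531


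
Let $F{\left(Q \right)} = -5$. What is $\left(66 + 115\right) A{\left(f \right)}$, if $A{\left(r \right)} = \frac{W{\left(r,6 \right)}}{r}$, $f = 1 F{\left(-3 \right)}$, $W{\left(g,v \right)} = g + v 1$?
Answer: $- \frac{181}{5} \approx -36.2$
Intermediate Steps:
$W{\left(g,v \right)} = g + v$
$f = -5$ ($f = 1 \left(-5\right) = -5$)
$A{\left(r \right)} = \frac{6 + r}{r}$ ($A{\left(r \right)} = \frac{r + 6}{r} = \frac{6 + r}{r}$)
$\left(66 + 115\right) A{\left(f \right)} = \left(66 + 115\right) \frac{6 - 5}{-5} = 181 \left(\left(- \frac{1}{5}\right) 1\right) = 181 \left(- \frac{1}{5}\right) = - \frac{181}{5}$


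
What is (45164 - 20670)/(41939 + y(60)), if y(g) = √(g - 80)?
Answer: 1027253866/1758879741 - 48988*I*√5/1758879741 ≈ 0.58404 - 6.2279e-5*I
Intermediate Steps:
y(g) = √(-80 + g)
(45164 - 20670)/(41939 + y(60)) = (45164 - 20670)/(41939 + √(-80 + 60)) = 24494/(41939 + √(-20)) = 24494/(41939 + 2*I*√5)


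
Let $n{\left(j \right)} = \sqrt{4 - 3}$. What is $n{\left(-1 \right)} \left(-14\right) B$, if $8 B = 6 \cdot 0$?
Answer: $0$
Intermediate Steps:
$n{\left(j \right)} = 1$ ($n{\left(j \right)} = \sqrt{1} = 1$)
$B = 0$ ($B = \frac{6 \cdot 0}{8} = \frac{1}{8} \cdot 0 = 0$)
$n{\left(-1 \right)} \left(-14\right) B = 1 \left(-14\right) 0 = \left(-14\right) 0 = 0$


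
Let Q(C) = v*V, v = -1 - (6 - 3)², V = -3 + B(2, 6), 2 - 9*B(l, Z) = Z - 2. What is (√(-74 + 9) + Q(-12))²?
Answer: 78835/81 + 580*I*√65/9 ≈ 973.27 + 519.57*I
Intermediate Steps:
B(l, Z) = 4/9 - Z/9 (B(l, Z) = 2/9 - (Z - 2)/9 = 2/9 - (-2 + Z)/9 = 2/9 + (2/9 - Z/9) = 4/9 - Z/9)
V = -29/9 (V = -3 + (4/9 - ⅑*6) = -3 + (4/9 - ⅔) = -3 - 2/9 = -29/9 ≈ -3.2222)
v = -10 (v = -1 - 1*3² = -1 - 1*9 = -1 - 9 = -10)
Q(C) = 290/9 (Q(C) = -10*(-29/9) = 290/9)
(√(-74 + 9) + Q(-12))² = (√(-74 + 9) + 290/9)² = (√(-65) + 290/9)² = (I*√65 + 290/9)² = (290/9 + I*√65)²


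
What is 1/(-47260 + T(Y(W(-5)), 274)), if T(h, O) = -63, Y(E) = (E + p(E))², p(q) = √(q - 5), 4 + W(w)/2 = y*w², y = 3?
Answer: -1/47323 ≈ -2.1131e-5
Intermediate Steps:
W(w) = -8 + 6*w² (W(w) = -8 + 2*(3*w²) = -8 + 6*w²)
p(q) = √(-5 + q)
Y(E) = (E + √(-5 + E))²
1/(-47260 + T(Y(W(-5)), 274)) = 1/(-47260 - 63) = 1/(-47323) = -1/47323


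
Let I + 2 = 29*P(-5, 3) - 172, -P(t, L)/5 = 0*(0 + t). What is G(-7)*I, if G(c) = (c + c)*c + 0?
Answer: -17052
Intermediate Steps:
P(t, L) = 0 (P(t, L) = -0*(0 + t) = -0*t = -5*0 = 0)
G(c) = 2*c² (G(c) = (2*c)*c + 0 = 2*c² + 0 = 2*c²)
I = -174 (I = -2 + (29*0 - 172) = -2 + (0 - 172) = -2 - 172 = -174)
G(-7)*I = (2*(-7)²)*(-174) = (2*49)*(-174) = 98*(-174) = -17052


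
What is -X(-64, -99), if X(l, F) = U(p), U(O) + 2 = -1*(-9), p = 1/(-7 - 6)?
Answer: -7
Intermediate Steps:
p = -1/13 (p = 1/(-13) = -1/13 ≈ -0.076923)
U(O) = 7 (U(O) = -2 - 1*(-9) = -2 + 9 = 7)
X(l, F) = 7
-X(-64, -99) = -1*7 = -7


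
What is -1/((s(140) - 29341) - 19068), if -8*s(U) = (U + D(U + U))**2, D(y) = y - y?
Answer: 1/50859 ≈ 1.9662e-5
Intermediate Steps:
D(y) = 0
s(U) = -U**2/8 (s(U) = -(U + 0)**2/8 = -U**2/8)
-1/((s(140) - 29341) - 19068) = -1/((-1/8*140**2 - 29341) - 19068) = -1/((-1/8*19600 - 29341) - 19068) = -1/((-2450 - 29341) - 19068) = -1/(-31791 - 19068) = -1/(-50859) = -1*(-1/50859) = 1/50859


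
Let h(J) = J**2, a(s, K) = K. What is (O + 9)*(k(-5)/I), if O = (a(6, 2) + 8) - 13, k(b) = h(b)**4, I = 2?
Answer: 1171875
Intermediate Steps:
k(b) = b**8 (k(b) = (b**2)**4 = b**8)
O = -3 (O = (2 + 8) - 13 = 10 - 13 = -3)
(O + 9)*(k(-5)/I) = (-3 + 9)*((-5)**8/2) = 6*(390625*(1/2)) = 6*(390625/2) = 1171875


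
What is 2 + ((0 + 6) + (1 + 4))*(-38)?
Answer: -416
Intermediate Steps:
2 + ((0 + 6) + (1 + 4))*(-38) = 2 + (6 + 5)*(-38) = 2 + 11*(-38) = 2 - 418 = -416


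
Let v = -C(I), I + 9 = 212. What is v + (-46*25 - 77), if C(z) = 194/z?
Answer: -249275/203 ≈ -1228.0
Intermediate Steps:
I = 203 (I = -9 + 212 = 203)
v = -194/203 ≈ -0.95566
v + (-46*25 - 77) = -194/203 + (-46*25 - 77) = -194/203 + (-1150 - 77) = -194/203 - 1227 = -249275/203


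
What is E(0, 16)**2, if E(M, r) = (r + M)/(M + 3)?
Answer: 256/9 ≈ 28.444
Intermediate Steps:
E(M, r) = (M + r)/(3 + M)
E(0, 16)**2 = ((0 + 16)/(3 + 0))**2 = (16/3)**2 = 256/9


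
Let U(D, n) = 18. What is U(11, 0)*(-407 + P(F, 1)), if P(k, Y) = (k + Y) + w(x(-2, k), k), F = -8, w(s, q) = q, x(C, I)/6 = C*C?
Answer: -7596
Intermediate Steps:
x(C, I) = 6*C² (x(C, I) = 6*(C*C) = 6*C²)
P(k, Y) = Y + 2*k (P(k, Y) = (k + Y) + k = (Y + k) + k = Y + 2*k)
U(11, 0)*(-407 + P(F, 1)) = 18*(-407 + (1 + 2*(-8))) = 18*(-407 + (1 - 16)) = 18*(-407 - 15) = 18*(-422) = -7596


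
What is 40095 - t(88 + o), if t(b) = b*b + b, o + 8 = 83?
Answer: 13363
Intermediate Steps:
o = 75 (o = -8 + 83 = 75)
t(b) = b + b² (t(b) = b² + b = b + b²)
40095 - t(88 + o) = 40095 - (88 + 75)*(1 + (88 + 75)) = 40095 - 163*(1 + 163) = 40095 - 163*164 = 40095 - 1*26732 = 40095 - 26732 = 13363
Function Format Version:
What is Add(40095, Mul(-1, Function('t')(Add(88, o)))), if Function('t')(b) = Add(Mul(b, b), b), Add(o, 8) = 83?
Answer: 13363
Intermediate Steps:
o = 75 (o = Add(-8, 83) = 75)
Function('t')(b) = Add(b, Pow(b, 2)) (Function('t')(b) = Add(Pow(b, 2), b) = Add(b, Pow(b, 2)))
Add(40095, Mul(-1, Function('t')(Add(88, o)))) = Add(40095, Mul(-1, Mul(Add(88, 75), Add(1, Add(88, 75))))) = Add(40095, Mul(-1, Mul(163, Add(1, 163)))) = Add(40095, Mul(-1, Mul(163, 164))) = Add(40095, Mul(-1, 26732)) = Add(40095, -26732) = 13363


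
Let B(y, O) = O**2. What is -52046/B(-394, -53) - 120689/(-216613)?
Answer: -206317449/11480489 ≈ -17.971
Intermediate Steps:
-52046/B(-394, -53) - 120689/(-216613) = -52046/((-53)**2) - 120689/(-216613) = -52046/2809 - 120689*(-1/216613) = -52046*1/2809 + 120689/216613 = -982/53 + 120689/216613 = -206317449/11480489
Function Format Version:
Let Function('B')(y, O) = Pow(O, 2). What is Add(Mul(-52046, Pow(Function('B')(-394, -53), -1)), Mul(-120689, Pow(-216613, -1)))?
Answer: Rational(-206317449, 11480489) ≈ -17.971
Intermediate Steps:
Add(Mul(-52046, Pow(Function('B')(-394, -53), -1)), Mul(-120689, Pow(-216613, -1))) = Add(Mul(-52046, Pow(Pow(-53, 2), -1)), Mul(-120689, Pow(-216613, -1))) = Add(Mul(-52046, Pow(2809, -1)), Mul(-120689, Rational(-1, 216613))) = Add(Mul(-52046, Rational(1, 2809)), Rational(120689, 216613)) = Add(Rational(-982, 53), Rational(120689, 216613)) = Rational(-206317449, 11480489)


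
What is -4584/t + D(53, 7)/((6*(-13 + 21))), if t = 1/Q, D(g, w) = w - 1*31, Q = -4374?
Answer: 40100831/2 ≈ 2.0050e+7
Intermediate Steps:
D(g, w) = -31 + w (D(g, w) = w - 31 = -31 + w)
t = -1/4374 (t = 1/(-4374) = -1/4374 ≈ -0.00022862)
-4584/t + D(53, 7)/((6*(-13 + 21))) = -4584/(-1/4374) + (-31 + 7)/((6*(-13 + 21))) = -4584*(-4374) - 24/(6*8) = 20050416 - 24/48 = 20050416 - 24*1/48 = 20050416 - ½ = 40100831/2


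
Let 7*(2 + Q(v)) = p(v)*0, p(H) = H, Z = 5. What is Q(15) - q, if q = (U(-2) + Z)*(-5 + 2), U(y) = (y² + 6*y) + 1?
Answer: -8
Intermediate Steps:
Q(v) = -2 (Q(v) = -2 + (v*0)/7 = -2 + (⅐)*0 = -2 + 0 = -2)
U(y) = 1 + y² + 6*y
q = 6 (q = ((1 + (-2)² + 6*(-2)) + 5)*(-5 + 2) = ((1 + 4 - 12) + 5)*(-3) = (-7 + 5)*(-3) = -2*(-3) = 6)
Q(15) - q = -2 - 1*6 = -2 - 6 = -8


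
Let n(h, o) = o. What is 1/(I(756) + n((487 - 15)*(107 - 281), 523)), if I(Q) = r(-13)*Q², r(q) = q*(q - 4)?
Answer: 1/126309979 ≈ 7.9170e-9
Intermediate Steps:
r(q) = q*(-4 + q)
I(Q) = 221*Q² (I(Q) = (-13*(-4 - 13))*Q² = (-13*(-17))*Q² = 221*Q²)
1/(I(756) + n((487 - 15)*(107 - 281), 523)) = 1/(221*756² + 523) = 1/(221*571536 + 523) = 1/(126309456 + 523) = 1/126309979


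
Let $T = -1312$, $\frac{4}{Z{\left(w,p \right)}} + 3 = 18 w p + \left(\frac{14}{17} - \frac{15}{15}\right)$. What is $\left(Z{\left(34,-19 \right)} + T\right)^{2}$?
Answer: $\frac{16824921210715396}{9774288225} \approx 1.7213 \cdot 10^{6}$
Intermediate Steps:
$Z{\left(w,p \right)} = \frac{4}{- \frac{54}{17} + 18 p w}$ ($Z{\left(w,p \right)} = \frac{4}{-3 + \left(18 w p + \left(\frac{14}{17} - \frac{15}{15}\right)\right)} = \frac{4}{-3 + \left(18 p w + \left(14 \cdot \frac{1}{17} - 1\right)\right)} = \frac{4}{-3 + \left(18 p w + \left(\frac{14}{17} - 1\right)\right)} = \frac{4}{-3 + \left(18 p w - \frac{3}{17}\right)} = \frac{4}{-3 + \left(- \frac{3}{17} + 18 p w\right)} = \frac{4}{- \frac{54}{17} + 18 p w}$)
$\left(Z{\left(34,-19 \right)} + T\right)^{2} = \left(\frac{34}{9 \left(-3 + 17 \left(-19\right) 34\right)} - 1312\right)^{2} = \left(\frac{34}{9 \left(-3 - 10982\right)} - 1312\right)^{2} = \left(\frac{34}{9 \left(-10985\right)} - 1312\right)^{2} = \left(\frac{34}{9} \left(- \frac{1}{10985}\right) - 1312\right)^{2} = \left(- \frac{34}{98865} - 1312\right)^{2} = \left(- \frac{129710914}{98865}\right)^{2} = \frac{16824921210715396}{9774288225}$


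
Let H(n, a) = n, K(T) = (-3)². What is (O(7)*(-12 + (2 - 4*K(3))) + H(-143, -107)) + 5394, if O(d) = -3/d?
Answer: 36895/7 ≈ 5270.7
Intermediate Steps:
K(T) = 9
(O(7)*(-12 + (2 - 4*K(3))) + H(-143, -107)) + 5394 = ((-3/7)*(-12 + (2 - 4*9)) - 143) + 5394 = ((-3*⅐)*(-12 + (2 - 36)) - 143) + 5394 = (-3*(-12 - 34)/7 - 143) + 5394 = (-3/7*(-46) - 143) + 5394 = (138/7 - 143) + 5394 = -863/7 + 5394 = 36895/7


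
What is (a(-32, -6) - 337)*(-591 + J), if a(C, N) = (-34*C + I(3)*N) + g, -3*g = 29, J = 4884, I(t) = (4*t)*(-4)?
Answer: 4418928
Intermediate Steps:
I(t) = -16*t
g = -29/3 (g = -⅓*29 = -29/3 ≈ -9.6667)
a(C, N) = -29/3 - 48*N - 34*C (a(C, N) = (-34*C + (-16*3)*N) - 29/3 = (-34*C - 48*N) - 29/3 = (-48*N - 34*C) - 29/3 = -29/3 - 48*N - 34*C)
(a(-32, -6) - 337)*(-591 + J) = ((-29/3 - 48*(-6) - 34*(-32)) - 337)*(-591 + 4884) = ((-29/3 + 288 + 1088) - 337)*4293 = (4099/3 - 337)*4293 = (3088/3)*4293 = 4418928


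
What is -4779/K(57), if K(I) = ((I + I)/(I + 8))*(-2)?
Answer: 103545/76 ≈ 1362.4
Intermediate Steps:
K(I) = -4*I/(8 + I) (K(I) = ((2*I)/(8 + I))*(-2) = (2*I/(8 + I))*(-2) = -4*I/(8 + I))
-4779/K(57) = -4779/((-4*57/(8 + 57))) = -4779/((-4*57/65)) = -4779/((-4*57*1/65)) = -4779/(-228/65) = -4779*(-65/228) = 103545/76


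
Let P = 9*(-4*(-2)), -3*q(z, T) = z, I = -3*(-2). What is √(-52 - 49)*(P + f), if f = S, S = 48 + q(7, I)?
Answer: 353*I*√101/3 ≈ 1182.5*I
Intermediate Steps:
I = 6
q(z, T) = -z/3
S = 137/3 (S = 48 - ⅓*7 = 48 - 7/3 = 137/3 ≈ 45.667)
f = 137/3 ≈ 45.667
P = 72 (P = 9*8 = 72)
√(-52 - 49)*(P + f) = √(-52 - 49)*(72 + 137/3) = √(-101)*(353/3) = (I*√101)*(353/3) = 353*I*√101/3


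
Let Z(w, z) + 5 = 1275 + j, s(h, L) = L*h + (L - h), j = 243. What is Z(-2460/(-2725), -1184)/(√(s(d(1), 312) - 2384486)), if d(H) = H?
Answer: -1513*I*√2383863/2383863 ≈ -0.97994*I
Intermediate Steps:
s(h, L) = L - h + L*h
Z(w, z) = 1513 (Z(w, z) = -5 + (1275 + 243) = -5 + 1518 = 1513)
Z(-2460/(-2725), -1184)/(√(s(d(1), 312) - 2384486)) = 1513/(√((312 - 1*1 + 312*1) - 2384486)) = 1513/(√((312 - 1 + 312) - 2384486)) = 1513/(√(623 - 2384486)) = 1513/(√(-2383863)) = 1513/((I*√2383863)) = 1513*(-I*√2383863/2383863) = -1513*I*√2383863/2383863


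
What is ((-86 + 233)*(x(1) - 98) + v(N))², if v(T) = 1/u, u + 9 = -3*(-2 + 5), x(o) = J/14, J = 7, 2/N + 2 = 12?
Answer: 16639194049/81 ≈ 2.0542e+8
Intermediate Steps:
N = ⅕ (N = 2/(-2 + 12) = 2/10 = 2*(⅒) = ⅕ ≈ 0.20000)
x(o) = ½ (x(o) = 7/14 = 7*(1/14) = ½)
u = -18 (u = -9 - 3*(-2 + 5) = -9 - 3*3 = -9 - 9 = -18)
v(T) = -1/18 (v(T) = 1/(-18) = -1/18)
((-86 + 233)*(x(1) - 98) + v(N))² = ((-86 + 233)*(½ - 98) - 1/18)² = (147*(-195/2) - 1/18)² = (-28665/2 - 1/18)² = (-128993/9)² = 16639194049/81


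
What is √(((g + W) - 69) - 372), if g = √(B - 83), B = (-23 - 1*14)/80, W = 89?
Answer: √(-35200 + 5*I*√33385)/10 ≈ 0.24345 + 18.763*I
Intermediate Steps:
B = -37/80 (B = (-23 - 14)*(1/80) = -37*1/80 = -37/80 ≈ -0.46250)
g = I*√33385/20 (g = √(-37/80 - 83) = √(-6677/80) = I*√33385/20 ≈ 9.1358*I)
√(((g + W) - 69) - 372) = √(((I*√33385/20 + 89) - 69) - 372) = √(((89 + I*√33385/20) - 69) - 372) = √((20 + I*√33385/20) - 372) = √(-352 + I*√33385/20)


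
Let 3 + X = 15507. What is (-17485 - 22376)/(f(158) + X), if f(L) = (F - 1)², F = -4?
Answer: -39861/15529 ≈ -2.5669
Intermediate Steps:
X = 15504 (X = -3 + 15507 = 15504)
f(L) = 25 (f(L) = (-4 - 1)² = (-5)² = 25)
(-17485 - 22376)/(f(158) + X) = (-17485 - 22376)/(25 + 15504) = -39861/15529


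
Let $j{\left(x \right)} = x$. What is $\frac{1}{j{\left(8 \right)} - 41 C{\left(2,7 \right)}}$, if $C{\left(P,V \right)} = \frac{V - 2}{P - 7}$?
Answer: $\frac{1}{49} \approx 0.020408$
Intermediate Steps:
$C{\left(P,V \right)} = \frac{-2 + V}{-7 + P}$
$\frac{1}{j{\left(8 \right)} - 41 C{\left(2,7 \right)}} = \frac{1}{8 - 41 \frac{-2 + 7}{-7 + 2}} = \frac{1}{8 - 41 \frac{1}{-5} \cdot 5} = \frac{1}{8 - 41 \left(\left(- \frac{1}{5}\right) 5\right)} = \frac{1}{8 - -41} = \frac{1}{8 + 41} = \frac{1}{49}$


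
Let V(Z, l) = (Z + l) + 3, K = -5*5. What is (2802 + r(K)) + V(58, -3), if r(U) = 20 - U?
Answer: 2905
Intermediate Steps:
K = -25
V(Z, l) = 3 + Z + l
(2802 + r(K)) + V(58, -3) = (2802 + (20 - 1*(-25))) + (3 + 58 - 3) = (2802 + (20 + 25)) + 58 = (2802 + 45) + 58 = 2847 + 58 = 2905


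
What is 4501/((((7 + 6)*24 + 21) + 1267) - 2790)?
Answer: -643/170 ≈ -3.7824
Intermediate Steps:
4501/((((7 + 6)*24 + 21) + 1267) - 2790) = 4501/(((13*24 + 21) + 1267) - 2790) = 4501/(((312 + 21) + 1267) - 2790) = 4501/((333 + 1267) - 2790) = 4501/(1600 - 2790) = 4501/(-1190) = 4501*(-1/1190) = -643/170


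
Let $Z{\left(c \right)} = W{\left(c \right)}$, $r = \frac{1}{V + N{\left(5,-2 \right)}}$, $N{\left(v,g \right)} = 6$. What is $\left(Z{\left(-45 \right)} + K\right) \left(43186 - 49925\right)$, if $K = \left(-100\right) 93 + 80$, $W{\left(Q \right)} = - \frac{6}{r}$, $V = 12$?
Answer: $62861392$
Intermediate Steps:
$r = \frac{1}{18}$ ($r = \frac{1}{12 + 6} = \frac{1}{18} \approx 0.055556$)
$W{\left(Q \right)} = -108$ ($W{\left(Q \right)} = - 6 \frac{1}{\frac{1}{18}} = \left(-6\right) 18 = -108$)
$Z{\left(c \right)} = -108$
$K = -9220$ ($K = -9300 + 80 = -9220$)
$\left(Z{\left(-45 \right)} + K\right) \left(43186 - 49925\right) = \left(-108 - 9220\right) \left(43186 - 49925\right) = \left(-9328\right) \left(-6739\right) = 62861392$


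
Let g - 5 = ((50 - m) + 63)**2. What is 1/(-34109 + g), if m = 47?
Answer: -1/29748 ≈ -3.3616e-5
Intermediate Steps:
g = 4361 (g = 5 + ((50 - 1*47) + 63)**2 = 5 + ((50 - 47) + 63)**2 = 5 + (3 + 63)**2 = 5 + 66**2 = 5 + 4356 = 4361)
1/(-34109 + g) = 1/(-34109 + 4361) = 1/(-29748) = -1/29748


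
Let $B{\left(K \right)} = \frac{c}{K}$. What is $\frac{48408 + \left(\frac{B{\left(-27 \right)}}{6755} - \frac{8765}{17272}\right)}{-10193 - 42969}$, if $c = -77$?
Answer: $- \frac{21784434857597}{23924067437520} \approx -0.91057$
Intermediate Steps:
$B{\left(K \right)} = - \frac{77}{K}$
$\frac{48408 + \left(\frac{B{\left(-27 \right)}}{6755} - \frac{8765}{17272}\right)}{-10193 - 42969} = \frac{48408 - \left(\frac{8765}{17272} - \frac{\left(-77\right) \frac{1}{-27}}{6755}\right)}{-10193 - 42969} = \frac{48408 - \left(\frac{8765}{17272} - \left(-77\right) \left(- \frac{1}{27}\right) \frac{1}{6755}\right)}{-53162} = \left(48408 + \left(\frac{77}{27} \cdot \frac{1}{6755} - \frac{8765}{17272}\right)\right) \left(- \frac{1}{53162}\right) = \left(48408 + \left(\frac{11}{26055} - \frac{8765}{17272}\right)\right) \left(- \frac{1}{53162}\right) = \left(48408 - \frac{228182083}{450021960}\right) \left(- \frac{1}{53162}\right) = \frac{21784434857597}{450021960} \left(- \frac{1}{53162}\right) = - \frac{21784434857597}{23924067437520}$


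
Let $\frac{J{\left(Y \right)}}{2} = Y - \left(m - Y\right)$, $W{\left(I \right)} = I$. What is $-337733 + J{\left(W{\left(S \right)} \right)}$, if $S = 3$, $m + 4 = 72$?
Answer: $-337857$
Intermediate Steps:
$m = 68$ ($m = -4 + 72 = 68$)
$J{\left(Y \right)} = -136 + 4 Y$ ($J{\left(Y \right)} = 2 \left(Y - \left(68 - Y\right)\right) = 2 \left(Y + \left(-68 + Y\right)\right) = 2 \left(-68 + 2 Y\right) = -136 + 4 Y$)
$-337733 + J{\left(W{\left(S \right)} \right)} = -337733 + \left(-136 + 4 \cdot 3\right) = -337733 + \left(-136 + 12\right) = -337733 - 124 = -337857$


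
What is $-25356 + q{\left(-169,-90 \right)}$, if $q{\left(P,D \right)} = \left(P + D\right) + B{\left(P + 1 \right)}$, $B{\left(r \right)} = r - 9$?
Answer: $-25792$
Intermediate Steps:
$B{\left(r \right)} = -9 + r$
$q{\left(P,D \right)} = -8 + D + 2 P$ ($q{\left(P,D \right)} = \left(P + D\right) + \left(-9 + \left(P + 1\right)\right) = \left(D + P\right) + \left(-9 + \left(1 + P\right)\right) = \left(D + P\right) + \left(-8 + P\right) = -8 + D + 2 P$)
$-25356 + q{\left(-169,-90 \right)} = -25356 - 436 = -25792$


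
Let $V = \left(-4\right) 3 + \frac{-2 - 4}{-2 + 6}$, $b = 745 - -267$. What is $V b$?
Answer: $-13662$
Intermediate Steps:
$b = 1012$ ($b = 745 + 267 = 1012$)
$V = - \frac{27}{2}$ ($V = -12 - \frac{6}{4} = -12 - \frac{3}{2} = - \frac{27}{2} \approx -13.5$)
$V b = \left(- \frac{27}{2}\right) 1012 = -13662$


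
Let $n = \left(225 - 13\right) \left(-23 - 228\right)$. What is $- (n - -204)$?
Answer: $53008$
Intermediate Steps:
$n = -53212$ ($n = \left(225 + \left(-26 + 13\right)\right) \left(-251\right) = \left(225 - 13\right) \left(-251\right) = 212 \left(-251\right) = -53212$)
$- (n - -204) = - (-53212 - -204) = - (-53212 + 204) = \left(-1\right) \left(-53008\right) = 53008$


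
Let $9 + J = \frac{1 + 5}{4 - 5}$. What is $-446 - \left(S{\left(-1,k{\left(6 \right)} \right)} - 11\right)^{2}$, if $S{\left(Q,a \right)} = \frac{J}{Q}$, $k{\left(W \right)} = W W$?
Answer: $-462$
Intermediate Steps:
$J = -15$ ($J = -9 + \frac{1 + 5}{4 - 5} = -9 + \frac{6}{-1} = -9 + 6 \left(-1\right) = -9 - 6 = -15$)
$k{\left(W \right)} = W^{2}$
$S{\left(Q,a \right)} = - \frac{15}{Q}$
$-446 - \left(S{\left(-1,k{\left(6 \right)} \right)} - 11\right)^{2} = -446 - \left(- \frac{15}{-1} - 11\right)^{2} = -446 - \left(\left(-15\right) \left(-1\right) - 11\right)^{2} = -446 - \left(15 - 11\right)^{2} = -446 - 4^{2} = -446 - 16 = -462$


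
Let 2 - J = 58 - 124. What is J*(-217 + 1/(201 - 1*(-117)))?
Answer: -2346170/159 ≈ -14756.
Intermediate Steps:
J = 68 (J = 2 - (58 - 124) = 2 - 1*(-66) = 2 + 66 = 68)
J*(-217 + 1/(201 - 1*(-117))) = 68*(-217 + 1/(201 - 1*(-117))) = 68*(-217 + 1/(201 + 117)) = 68*(-217 + 1/318) = 68*(-69005/318) = -2346170/159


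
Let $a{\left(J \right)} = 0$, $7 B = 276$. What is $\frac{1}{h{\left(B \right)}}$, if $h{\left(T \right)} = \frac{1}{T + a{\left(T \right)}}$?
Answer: $\frac{276}{7} \approx 39.429$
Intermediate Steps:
$B = \frac{276}{7}$ ($B = \frac{1}{7} \cdot 276 = \frac{276}{7} \approx 39.429$)
$h{\left(T \right)} = \frac{1}{T}$ ($h{\left(T \right)} = \frac{1}{T + 0} = \frac{1}{T}$)
$\frac{1}{h{\left(B \right)}} = \frac{1}{\frac{1}{\frac{276}{7}}} = \frac{1}{\frac{7}{276}} = \frac{276}{7}$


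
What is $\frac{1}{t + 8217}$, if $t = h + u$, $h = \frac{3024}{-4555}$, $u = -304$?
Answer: $\frac{4555}{36040691} \approx 0.00012638$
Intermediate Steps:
$h = - \frac{3024}{4555}$ ($h = 3024 \left(- \frac{1}{4555}\right) = - \frac{3024}{4555} \approx -0.66389$)
$t = - \frac{1387744}{4555}$ ($t = - \frac{3024}{4555} - 304 = - \frac{1387744}{4555} \approx -304.66$)
$\frac{1}{t + 8217} = \frac{1}{- \frac{1387744}{4555} + 8217} = \frac{1}{\frac{36040691}{4555}} = \frac{4555}{36040691}$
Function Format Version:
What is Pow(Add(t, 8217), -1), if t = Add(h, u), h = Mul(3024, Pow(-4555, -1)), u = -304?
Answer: Rational(4555, 36040691) ≈ 0.00012638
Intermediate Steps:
h = Rational(-3024, 4555) (h = Mul(3024, Rational(-1, 4555)) = Rational(-3024, 4555) ≈ -0.66389)
t = Rational(-1387744, 4555) (t = Add(Rational(-3024, 4555), -304) = Rational(-1387744, 4555) ≈ -304.66)
Pow(Add(t, 8217), -1) = Pow(Add(Rational(-1387744, 4555), 8217), -1) = Pow(Rational(36040691, 4555), -1) = Rational(4555, 36040691)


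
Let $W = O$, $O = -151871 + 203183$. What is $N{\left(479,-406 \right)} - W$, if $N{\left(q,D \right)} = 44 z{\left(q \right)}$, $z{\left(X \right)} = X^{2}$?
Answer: $10044092$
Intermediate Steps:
$N{\left(q,D \right)} = 44 q^{2}$
$O = 51312$
$W = 51312$
$N{\left(479,-406 \right)} - W = 44 \cdot 479^{2} - 51312 = 44 \cdot 229441 - 51312 = 10095404 - 51312 = 10044092$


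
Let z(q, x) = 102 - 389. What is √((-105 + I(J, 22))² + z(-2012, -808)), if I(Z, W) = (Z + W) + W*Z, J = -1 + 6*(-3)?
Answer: √270113 ≈ 519.72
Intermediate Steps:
J = -19 (J = -1 - 18 = -19)
z(q, x) = -287
I(Z, W) = W + Z + W*Z (I(Z, W) = (W + Z) + W*Z = W + Z + W*Z)
√((-105 + I(J, 22))² + z(-2012, -808)) = √((-105 + (22 - 19 + 22*(-19)))² - 287) = √((-105 + (22 - 19 - 418))² - 287) = √((-105 - 415)² - 287) = √((-520)² - 287) = √(270400 - 287) = √270113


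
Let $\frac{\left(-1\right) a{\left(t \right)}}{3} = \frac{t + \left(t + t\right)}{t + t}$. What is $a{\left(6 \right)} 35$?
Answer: $- \frac{315}{2} \approx -157.5$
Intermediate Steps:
$a{\left(t \right)} = - \frac{9}{2}$ ($a{\left(t \right)} = - 3 \frac{t + \left(t + t\right)}{t + t} = - 3 \frac{t + 2 t}{2 t} = - 3 \cdot 3 t \frac{1}{2 t} = \left(-3\right) \frac{3}{2} = - \frac{9}{2}$)
$a{\left(6 \right)} 35 = \left(- \frac{9}{2}\right) 35 = - \frac{315}{2}$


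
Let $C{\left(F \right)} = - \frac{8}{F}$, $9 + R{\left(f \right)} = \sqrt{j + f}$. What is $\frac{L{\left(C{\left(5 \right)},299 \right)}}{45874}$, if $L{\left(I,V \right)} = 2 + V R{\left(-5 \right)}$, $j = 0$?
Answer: $- \frac{2689}{45874} + \frac{299 i \sqrt{5}}{45874} \approx -0.058617 + 0.014574 i$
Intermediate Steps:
$R{\left(f \right)} = -9 + \sqrt{f}$ ($R{\left(f \right)} = -9 + \sqrt{0 + f} = -9 + \sqrt{f}$)
$L{\left(I,V \right)} = 2 + V \left(-9 + i \sqrt{5}\right)$ ($L{\left(I,V \right)} = 2 + V \left(-9 + \sqrt{-5}\right) = 2 + V \left(-9 + i \sqrt{5}\right)$)
$\frac{L{\left(C{\left(5 \right)},299 \right)}}{45874} = \frac{2 - 299 \left(9 - i \sqrt{5}\right)}{45874} = \left(2 - \left(2691 - 299 i \sqrt{5}\right)\right) \frac{1}{45874} = \left(-2689 + 299 i \sqrt{5}\right) \frac{1}{45874} = - \frac{2689}{45874} + \frac{299 i \sqrt{5}}{45874}$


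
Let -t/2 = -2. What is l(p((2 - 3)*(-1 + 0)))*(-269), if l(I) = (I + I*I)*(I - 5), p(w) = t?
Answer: 5380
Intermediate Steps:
t = 4 (t = -2*(-2) = 4)
p(w) = 4
l(I) = (-5 + I)*(I + I²) (l(I) = (I + I²)*(-5 + I) = (-5 + I)*(I + I²))
l(p((2 - 3)*(-1 + 0)))*(-269) = (4*(-5 + 4² - 4*4))*(-269) = (4*(-5 + 16 - 16))*(-269) = (4*(-5))*(-269) = -20*(-269) = 5380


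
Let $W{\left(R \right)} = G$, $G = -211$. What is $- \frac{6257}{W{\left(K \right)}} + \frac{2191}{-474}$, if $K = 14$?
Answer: $\frac{2503517}{100014} \approx 25.032$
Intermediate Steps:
$W{\left(R \right)} = -211$
$- \frac{6257}{W{\left(K \right)}} + \frac{2191}{-474} = - \frac{6257}{-211} + \frac{2191}{-474} = \left(-6257\right) \left(- \frac{1}{211}\right) + 2191 \left(- \frac{1}{474}\right) = \frac{6257}{211} - \frac{2191}{474} = \frac{2503517}{100014}$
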